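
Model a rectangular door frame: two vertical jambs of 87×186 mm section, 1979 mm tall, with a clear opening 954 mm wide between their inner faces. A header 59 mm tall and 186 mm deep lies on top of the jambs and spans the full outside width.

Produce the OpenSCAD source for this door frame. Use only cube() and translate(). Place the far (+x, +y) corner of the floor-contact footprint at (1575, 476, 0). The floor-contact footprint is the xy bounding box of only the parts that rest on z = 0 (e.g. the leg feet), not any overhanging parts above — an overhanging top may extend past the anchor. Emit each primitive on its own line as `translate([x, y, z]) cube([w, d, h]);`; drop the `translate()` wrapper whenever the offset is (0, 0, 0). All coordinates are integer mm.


translate([447, 290, 0]) cube([87, 186, 1979]);
translate([1488, 290, 0]) cube([87, 186, 1979]);
translate([447, 290, 1979]) cube([1128, 186, 59]);


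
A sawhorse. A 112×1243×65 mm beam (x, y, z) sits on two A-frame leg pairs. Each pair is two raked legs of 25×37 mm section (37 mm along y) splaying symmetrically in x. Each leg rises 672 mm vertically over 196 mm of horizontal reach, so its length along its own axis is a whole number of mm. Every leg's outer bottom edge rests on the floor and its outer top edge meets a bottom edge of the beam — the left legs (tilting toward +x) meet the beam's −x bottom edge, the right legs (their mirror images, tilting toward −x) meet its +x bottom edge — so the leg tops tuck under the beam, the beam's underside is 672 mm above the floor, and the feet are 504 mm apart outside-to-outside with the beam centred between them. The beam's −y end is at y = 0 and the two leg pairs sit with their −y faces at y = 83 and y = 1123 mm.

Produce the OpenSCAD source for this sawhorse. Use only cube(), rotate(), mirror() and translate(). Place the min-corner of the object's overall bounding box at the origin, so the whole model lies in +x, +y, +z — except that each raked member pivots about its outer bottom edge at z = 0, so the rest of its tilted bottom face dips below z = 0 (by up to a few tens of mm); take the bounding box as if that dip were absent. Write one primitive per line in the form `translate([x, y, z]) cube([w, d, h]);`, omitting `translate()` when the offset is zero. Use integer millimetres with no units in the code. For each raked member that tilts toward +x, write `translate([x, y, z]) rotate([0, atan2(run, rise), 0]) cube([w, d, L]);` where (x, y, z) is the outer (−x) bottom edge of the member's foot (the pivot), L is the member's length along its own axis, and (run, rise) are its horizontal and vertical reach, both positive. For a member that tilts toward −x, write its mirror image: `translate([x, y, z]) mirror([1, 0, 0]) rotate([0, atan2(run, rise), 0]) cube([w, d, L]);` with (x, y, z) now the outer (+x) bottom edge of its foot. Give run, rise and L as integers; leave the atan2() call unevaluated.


translate([196, 0, 672]) cube([112, 1243, 65]);
translate([0, 83, 0]) rotate([0, atan2(196, 672), 0]) cube([25, 37, 700]);
translate([504, 83, 0]) mirror([1, 0, 0]) rotate([0, atan2(196, 672), 0]) cube([25, 37, 700]);
translate([0, 1123, 0]) rotate([0, atan2(196, 672), 0]) cube([25, 37, 700]);
translate([504, 1123, 0]) mirror([1, 0, 0]) rotate([0, atan2(196, 672), 0]) cube([25, 37, 700]);


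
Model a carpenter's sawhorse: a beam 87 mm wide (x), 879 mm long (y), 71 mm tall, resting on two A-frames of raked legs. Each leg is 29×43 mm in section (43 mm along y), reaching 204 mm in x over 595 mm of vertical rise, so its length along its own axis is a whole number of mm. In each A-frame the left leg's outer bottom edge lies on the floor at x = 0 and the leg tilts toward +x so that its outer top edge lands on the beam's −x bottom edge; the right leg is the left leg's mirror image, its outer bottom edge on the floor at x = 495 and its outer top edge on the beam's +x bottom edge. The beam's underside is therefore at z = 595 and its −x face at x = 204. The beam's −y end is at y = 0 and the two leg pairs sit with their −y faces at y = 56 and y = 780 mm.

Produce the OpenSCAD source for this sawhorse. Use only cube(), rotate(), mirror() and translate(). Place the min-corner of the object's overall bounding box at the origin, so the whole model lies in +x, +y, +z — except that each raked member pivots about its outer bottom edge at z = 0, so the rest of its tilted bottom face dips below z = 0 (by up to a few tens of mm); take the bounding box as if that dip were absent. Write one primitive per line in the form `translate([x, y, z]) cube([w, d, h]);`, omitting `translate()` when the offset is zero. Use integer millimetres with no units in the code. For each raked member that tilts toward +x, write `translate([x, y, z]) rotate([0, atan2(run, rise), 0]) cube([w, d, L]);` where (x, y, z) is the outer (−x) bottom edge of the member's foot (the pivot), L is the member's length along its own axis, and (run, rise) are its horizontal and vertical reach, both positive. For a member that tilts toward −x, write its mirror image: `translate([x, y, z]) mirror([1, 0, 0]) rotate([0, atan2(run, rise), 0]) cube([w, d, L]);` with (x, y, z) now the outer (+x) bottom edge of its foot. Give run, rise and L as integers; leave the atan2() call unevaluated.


translate([204, 0, 595]) cube([87, 879, 71]);
translate([0, 56, 0]) rotate([0, atan2(204, 595), 0]) cube([29, 43, 629]);
translate([495, 56, 0]) mirror([1, 0, 0]) rotate([0, atan2(204, 595), 0]) cube([29, 43, 629]);
translate([0, 780, 0]) rotate([0, atan2(204, 595), 0]) cube([29, 43, 629]);
translate([495, 780, 0]) mirror([1, 0, 0]) rotate([0, atan2(204, 595), 0]) cube([29, 43, 629]);


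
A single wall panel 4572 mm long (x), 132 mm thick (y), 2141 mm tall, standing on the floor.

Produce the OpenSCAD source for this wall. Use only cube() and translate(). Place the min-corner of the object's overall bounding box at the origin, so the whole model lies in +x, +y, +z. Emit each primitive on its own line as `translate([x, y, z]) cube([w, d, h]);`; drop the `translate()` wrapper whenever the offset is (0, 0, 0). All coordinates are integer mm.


cube([4572, 132, 2141]);


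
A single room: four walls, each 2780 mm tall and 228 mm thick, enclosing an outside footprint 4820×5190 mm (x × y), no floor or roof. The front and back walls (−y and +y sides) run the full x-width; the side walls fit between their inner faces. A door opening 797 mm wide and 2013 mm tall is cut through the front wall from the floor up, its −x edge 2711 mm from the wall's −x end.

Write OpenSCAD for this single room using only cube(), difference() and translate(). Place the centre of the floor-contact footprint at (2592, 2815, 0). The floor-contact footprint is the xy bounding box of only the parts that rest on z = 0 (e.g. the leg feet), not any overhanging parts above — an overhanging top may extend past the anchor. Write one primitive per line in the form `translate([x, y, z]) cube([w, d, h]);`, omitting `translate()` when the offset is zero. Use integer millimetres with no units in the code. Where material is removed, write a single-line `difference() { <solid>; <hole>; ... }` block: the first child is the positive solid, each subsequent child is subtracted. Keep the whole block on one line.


difference() { translate([182, 220, 0]) cube([4820, 228, 2780]); translate([2893, 220, 0]) cube([797, 228, 2013]); }
translate([182, 5182, 0]) cube([4820, 228, 2780]);
translate([182, 448, 0]) cube([228, 4734, 2780]);
translate([4774, 448, 0]) cube([228, 4734, 2780]);


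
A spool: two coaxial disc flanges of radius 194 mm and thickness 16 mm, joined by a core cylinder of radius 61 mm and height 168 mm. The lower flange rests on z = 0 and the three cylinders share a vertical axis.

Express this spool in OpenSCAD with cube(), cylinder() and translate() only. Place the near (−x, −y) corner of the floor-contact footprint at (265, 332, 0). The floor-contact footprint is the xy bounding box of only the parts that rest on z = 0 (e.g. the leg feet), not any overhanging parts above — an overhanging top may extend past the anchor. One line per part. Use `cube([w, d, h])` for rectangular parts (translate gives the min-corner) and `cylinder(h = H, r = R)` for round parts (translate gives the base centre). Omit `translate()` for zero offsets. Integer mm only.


translate([459, 526, 0]) cylinder(h = 16, r = 194);
translate([459, 526, 16]) cylinder(h = 168, r = 61);
translate([459, 526, 184]) cylinder(h = 16, r = 194);


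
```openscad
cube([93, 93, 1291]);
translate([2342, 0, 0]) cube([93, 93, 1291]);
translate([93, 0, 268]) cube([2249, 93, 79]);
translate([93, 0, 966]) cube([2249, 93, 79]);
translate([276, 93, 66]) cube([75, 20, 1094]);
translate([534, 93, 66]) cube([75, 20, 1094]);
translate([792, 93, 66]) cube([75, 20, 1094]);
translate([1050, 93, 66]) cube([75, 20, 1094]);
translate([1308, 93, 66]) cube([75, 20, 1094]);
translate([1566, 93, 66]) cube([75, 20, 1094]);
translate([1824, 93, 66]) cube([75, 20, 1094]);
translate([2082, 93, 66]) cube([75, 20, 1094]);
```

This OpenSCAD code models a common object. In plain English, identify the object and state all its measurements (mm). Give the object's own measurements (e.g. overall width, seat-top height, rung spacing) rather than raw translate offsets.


A fence section. Two 93×93 mm posts, 1291 mm tall, stand on the floor with a clear span of 2249 mm between their inner faces. Two horizontal rails of 93×79 mm section span the gap between the posts with their undersides at z = 268 mm and z = 966 mm, flush with the posts' −y face. 8 pickets, each 75 mm wide, 20 mm thick and 1094 mm tall, are fixed to the +y face of the rails with their bottoms at z = 66 mm, spaced across the span with a 183 mm gap after the −x post and between neighbouring pickets, with 185 mm left before the +x post.


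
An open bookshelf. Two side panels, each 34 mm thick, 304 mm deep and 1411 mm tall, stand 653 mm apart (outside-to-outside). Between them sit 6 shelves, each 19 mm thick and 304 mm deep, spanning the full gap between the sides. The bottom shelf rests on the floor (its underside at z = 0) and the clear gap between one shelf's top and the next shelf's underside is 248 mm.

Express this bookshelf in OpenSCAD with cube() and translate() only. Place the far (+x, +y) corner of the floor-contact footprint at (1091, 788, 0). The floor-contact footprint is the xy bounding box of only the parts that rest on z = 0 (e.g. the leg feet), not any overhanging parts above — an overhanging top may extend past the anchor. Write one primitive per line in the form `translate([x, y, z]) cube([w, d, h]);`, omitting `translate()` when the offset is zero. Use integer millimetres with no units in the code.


translate([438, 484, 0]) cube([34, 304, 1411]);
translate([1057, 484, 0]) cube([34, 304, 1411]);
translate([472, 484, 0]) cube([585, 304, 19]);
translate([472, 484, 267]) cube([585, 304, 19]);
translate([472, 484, 534]) cube([585, 304, 19]);
translate([472, 484, 801]) cube([585, 304, 19]);
translate([472, 484, 1068]) cube([585, 304, 19]);
translate([472, 484, 1335]) cube([585, 304, 19]);


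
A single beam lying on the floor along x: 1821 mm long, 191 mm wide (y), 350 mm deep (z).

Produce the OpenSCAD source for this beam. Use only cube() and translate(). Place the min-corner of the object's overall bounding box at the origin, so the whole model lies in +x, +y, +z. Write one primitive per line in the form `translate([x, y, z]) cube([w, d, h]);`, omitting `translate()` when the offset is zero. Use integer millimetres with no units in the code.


cube([1821, 191, 350]);


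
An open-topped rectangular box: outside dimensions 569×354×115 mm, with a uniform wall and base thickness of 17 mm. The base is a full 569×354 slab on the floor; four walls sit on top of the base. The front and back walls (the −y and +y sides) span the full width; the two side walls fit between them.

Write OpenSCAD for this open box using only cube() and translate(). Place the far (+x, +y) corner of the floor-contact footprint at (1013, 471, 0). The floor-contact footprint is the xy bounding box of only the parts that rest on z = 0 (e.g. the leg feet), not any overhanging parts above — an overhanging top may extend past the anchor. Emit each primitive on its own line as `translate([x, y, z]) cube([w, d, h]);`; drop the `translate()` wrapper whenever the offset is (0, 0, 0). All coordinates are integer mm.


translate([444, 117, 0]) cube([569, 354, 17]);
translate([444, 117, 17]) cube([569, 17, 98]);
translate([444, 454, 17]) cube([569, 17, 98]);
translate([444, 134, 17]) cube([17, 320, 98]);
translate([996, 134, 17]) cube([17, 320, 98]);


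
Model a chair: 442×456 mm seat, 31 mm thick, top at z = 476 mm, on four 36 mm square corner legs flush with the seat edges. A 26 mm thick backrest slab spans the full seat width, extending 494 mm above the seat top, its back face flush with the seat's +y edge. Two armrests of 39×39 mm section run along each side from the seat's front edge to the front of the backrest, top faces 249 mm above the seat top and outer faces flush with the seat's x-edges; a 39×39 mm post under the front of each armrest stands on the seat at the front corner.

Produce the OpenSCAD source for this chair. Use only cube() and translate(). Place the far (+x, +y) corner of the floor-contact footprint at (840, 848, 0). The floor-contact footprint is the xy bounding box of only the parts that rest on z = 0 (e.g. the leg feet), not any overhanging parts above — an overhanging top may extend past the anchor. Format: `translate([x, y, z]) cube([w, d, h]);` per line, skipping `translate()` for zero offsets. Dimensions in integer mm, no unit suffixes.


translate([398, 392, 445]) cube([442, 456, 31]);
translate([398, 392, 0]) cube([36, 36, 445]);
translate([804, 392, 0]) cube([36, 36, 445]);
translate([398, 812, 0]) cube([36, 36, 445]);
translate([804, 812, 0]) cube([36, 36, 445]);
translate([398, 822, 476]) cube([442, 26, 494]);
translate([398, 392, 686]) cube([39, 430, 39]);
translate([801, 392, 686]) cube([39, 430, 39]);
translate([398, 392, 476]) cube([39, 39, 210]);
translate([801, 392, 476]) cube([39, 39, 210]);


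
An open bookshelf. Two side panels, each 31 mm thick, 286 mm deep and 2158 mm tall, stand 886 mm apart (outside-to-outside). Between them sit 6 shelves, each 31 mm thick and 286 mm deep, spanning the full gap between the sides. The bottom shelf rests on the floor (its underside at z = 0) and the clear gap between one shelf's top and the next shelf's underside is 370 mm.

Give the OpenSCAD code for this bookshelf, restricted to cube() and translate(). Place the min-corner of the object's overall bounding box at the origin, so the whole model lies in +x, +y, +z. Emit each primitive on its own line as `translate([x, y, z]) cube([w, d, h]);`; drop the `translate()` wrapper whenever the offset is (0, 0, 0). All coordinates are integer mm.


cube([31, 286, 2158]);
translate([855, 0, 0]) cube([31, 286, 2158]);
translate([31, 0, 0]) cube([824, 286, 31]);
translate([31, 0, 401]) cube([824, 286, 31]);
translate([31, 0, 802]) cube([824, 286, 31]);
translate([31, 0, 1203]) cube([824, 286, 31]);
translate([31, 0, 1604]) cube([824, 286, 31]);
translate([31, 0, 2005]) cube([824, 286, 31]);


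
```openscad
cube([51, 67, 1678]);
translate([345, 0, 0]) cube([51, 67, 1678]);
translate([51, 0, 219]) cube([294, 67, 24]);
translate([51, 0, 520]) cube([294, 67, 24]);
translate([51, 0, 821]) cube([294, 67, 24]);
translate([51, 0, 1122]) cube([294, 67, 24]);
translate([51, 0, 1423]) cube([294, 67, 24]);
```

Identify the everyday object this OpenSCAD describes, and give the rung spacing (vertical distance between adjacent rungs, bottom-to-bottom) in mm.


A ladder. The rung spacing is 301 mm.

Two tall 51×67 posts with 5 short bars between them — a ladder. Adjacent rungs sit at z = 219 and z = 520, so the spacing is 520 − 219 = 301 mm.


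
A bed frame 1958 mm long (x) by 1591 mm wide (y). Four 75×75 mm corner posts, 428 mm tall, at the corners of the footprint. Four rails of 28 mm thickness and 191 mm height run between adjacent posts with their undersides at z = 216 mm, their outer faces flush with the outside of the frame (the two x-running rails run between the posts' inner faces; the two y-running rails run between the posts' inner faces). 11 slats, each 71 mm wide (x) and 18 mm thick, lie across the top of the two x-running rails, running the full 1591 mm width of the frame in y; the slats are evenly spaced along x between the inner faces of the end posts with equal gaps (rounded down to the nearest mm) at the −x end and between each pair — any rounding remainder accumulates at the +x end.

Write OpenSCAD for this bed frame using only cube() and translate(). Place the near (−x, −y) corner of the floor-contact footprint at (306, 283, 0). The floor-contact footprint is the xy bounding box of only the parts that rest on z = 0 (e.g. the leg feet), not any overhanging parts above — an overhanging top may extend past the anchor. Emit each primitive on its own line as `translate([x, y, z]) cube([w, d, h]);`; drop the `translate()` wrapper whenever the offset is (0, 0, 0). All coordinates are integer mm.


// slat z = rail_z + rail_h = 216 + 191 = 407
// slat gap = ⌊(1808 − 11·71) / 12⌋ = 85
translate([306, 283, 0]) cube([75, 75, 428]);
translate([306, 1799, 0]) cube([75, 75, 428]);
translate([2189, 283, 0]) cube([75, 75, 428]);
translate([2189, 1799, 0]) cube([75, 75, 428]);
translate([381, 283, 216]) cube([1808, 28, 191]);
translate([381, 1846, 216]) cube([1808, 28, 191]);
translate([306, 358, 216]) cube([28, 1441, 191]);
translate([2236, 358, 216]) cube([28, 1441, 191]);
translate([466, 283, 407]) cube([71, 1591, 18]);
translate([622, 283, 407]) cube([71, 1591, 18]);
translate([778, 283, 407]) cube([71, 1591, 18]);
translate([934, 283, 407]) cube([71, 1591, 18]);
translate([1090, 283, 407]) cube([71, 1591, 18]);
translate([1246, 283, 407]) cube([71, 1591, 18]);
translate([1402, 283, 407]) cube([71, 1591, 18]);
translate([1558, 283, 407]) cube([71, 1591, 18]);
translate([1714, 283, 407]) cube([71, 1591, 18]);
translate([1870, 283, 407]) cube([71, 1591, 18]);
translate([2026, 283, 407]) cube([71, 1591, 18]);


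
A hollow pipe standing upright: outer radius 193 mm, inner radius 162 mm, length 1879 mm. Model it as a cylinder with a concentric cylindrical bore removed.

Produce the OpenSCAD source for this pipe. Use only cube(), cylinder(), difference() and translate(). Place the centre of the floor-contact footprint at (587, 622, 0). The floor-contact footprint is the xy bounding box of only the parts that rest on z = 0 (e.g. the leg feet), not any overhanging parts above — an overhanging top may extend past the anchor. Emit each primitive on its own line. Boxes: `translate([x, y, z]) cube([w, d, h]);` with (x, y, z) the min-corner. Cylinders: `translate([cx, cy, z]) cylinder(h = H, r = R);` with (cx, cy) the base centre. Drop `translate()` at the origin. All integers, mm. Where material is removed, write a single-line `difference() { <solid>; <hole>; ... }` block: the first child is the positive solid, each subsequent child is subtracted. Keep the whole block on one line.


difference() { translate([587, 622, 0]) cylinder(h = 1879, r = 193); translate([587, 622, 0]) cylinder(h = 1879, r = 162); }


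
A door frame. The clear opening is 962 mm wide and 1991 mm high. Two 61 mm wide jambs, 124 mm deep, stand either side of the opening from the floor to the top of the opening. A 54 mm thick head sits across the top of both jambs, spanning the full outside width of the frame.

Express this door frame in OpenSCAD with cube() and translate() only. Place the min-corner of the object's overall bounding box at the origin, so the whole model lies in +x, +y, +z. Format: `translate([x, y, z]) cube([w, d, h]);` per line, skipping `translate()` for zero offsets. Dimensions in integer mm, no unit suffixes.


cube([61, 124, 1991]);
translate([1023, 0, 0]) cube([61, 124, 1991]);
translate([0, 0, 1991]) cube([1084, 124, 54]);


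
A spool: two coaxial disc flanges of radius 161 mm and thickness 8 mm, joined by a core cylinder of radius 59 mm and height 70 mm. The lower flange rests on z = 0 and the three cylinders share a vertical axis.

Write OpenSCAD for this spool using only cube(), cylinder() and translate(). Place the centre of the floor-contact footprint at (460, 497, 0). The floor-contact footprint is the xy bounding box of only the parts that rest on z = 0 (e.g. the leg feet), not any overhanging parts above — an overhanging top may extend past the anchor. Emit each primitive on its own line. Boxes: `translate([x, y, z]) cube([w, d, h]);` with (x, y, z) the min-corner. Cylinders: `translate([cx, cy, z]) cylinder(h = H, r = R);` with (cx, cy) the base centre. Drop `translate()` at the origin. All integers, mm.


translate([460, 497, 0]) cylinder(h = 8, r = 161);
translate([460, 497, 8]) cylinder(h = 70, r = 59);
translate([460, 497, 78]) cylinder(h = 8, r = 161);


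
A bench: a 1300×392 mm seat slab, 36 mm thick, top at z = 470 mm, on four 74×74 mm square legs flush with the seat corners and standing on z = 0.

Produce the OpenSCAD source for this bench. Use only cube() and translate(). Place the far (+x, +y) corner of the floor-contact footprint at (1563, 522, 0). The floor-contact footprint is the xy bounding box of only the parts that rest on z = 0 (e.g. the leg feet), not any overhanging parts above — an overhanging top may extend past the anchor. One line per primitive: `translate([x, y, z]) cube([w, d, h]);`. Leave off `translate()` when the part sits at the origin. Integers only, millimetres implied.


// leg_h = 470 − 36 = 434
translate([263, 130, 434]) cube([1300, 392, 36]);
translate([263, 130, 0]) cube([74, 74, 434]);
translate([263, 448, 0]) cube([74, 74, 434]);
translate([1489, 130, 0]) cube([74, 74, 434]);
translate([1489, 448, 0]) cube([74, 74, 434]);


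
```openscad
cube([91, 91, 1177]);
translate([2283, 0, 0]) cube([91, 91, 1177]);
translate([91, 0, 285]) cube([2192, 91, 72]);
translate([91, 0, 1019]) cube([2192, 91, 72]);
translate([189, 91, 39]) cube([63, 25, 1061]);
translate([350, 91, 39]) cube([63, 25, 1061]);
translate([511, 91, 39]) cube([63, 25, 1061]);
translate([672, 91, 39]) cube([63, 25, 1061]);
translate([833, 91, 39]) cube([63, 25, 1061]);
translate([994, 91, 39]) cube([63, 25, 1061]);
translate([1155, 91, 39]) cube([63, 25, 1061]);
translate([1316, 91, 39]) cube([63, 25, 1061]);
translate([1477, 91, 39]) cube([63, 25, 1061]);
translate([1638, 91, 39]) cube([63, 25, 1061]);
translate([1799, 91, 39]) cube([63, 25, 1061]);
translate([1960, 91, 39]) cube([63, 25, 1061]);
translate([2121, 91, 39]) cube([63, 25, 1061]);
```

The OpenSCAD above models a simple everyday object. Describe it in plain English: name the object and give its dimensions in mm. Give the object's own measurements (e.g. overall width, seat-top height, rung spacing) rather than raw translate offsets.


A fence section. Two 91×91 mm posts, 1177 mm tall, stand on the floor with a clear span of 2192 mm between their inner faces. Two horizontal rails of 91×72 mm section span the gap between the posts with their undersides at z = 285 mm and z = 1019 mm, flush with the posts' −y face. 13 pickets, each 63 mm wide, 25 mm thick and 1061 mm tall, are fixed to the +y face of the rails with their bottoms at z = 39 mm, spaced across the span with a 98 mm gap after the −x post and between neighbouring pickets, with 99 mm left before the +x post.


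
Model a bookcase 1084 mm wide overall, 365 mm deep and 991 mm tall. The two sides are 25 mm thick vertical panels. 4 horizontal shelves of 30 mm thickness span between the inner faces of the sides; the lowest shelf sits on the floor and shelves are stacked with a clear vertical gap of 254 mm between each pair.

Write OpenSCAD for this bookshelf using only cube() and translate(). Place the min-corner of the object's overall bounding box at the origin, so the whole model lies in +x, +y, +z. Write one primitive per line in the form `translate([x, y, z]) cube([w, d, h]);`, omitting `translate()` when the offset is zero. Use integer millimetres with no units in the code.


cube([25, 365, 991]);
translate([1059, 0, 0]) cube([25, 365, 991]);
translate([25, 0, 0]) cube([1034, 365, 30]);
translate([25, 0, 284]) cube([1034, 365, 30]);
translate([25, 0, 568]) cube([1034, 365, 30]);
translate([25, 0, 852]) cube([1034, 365, 30]);


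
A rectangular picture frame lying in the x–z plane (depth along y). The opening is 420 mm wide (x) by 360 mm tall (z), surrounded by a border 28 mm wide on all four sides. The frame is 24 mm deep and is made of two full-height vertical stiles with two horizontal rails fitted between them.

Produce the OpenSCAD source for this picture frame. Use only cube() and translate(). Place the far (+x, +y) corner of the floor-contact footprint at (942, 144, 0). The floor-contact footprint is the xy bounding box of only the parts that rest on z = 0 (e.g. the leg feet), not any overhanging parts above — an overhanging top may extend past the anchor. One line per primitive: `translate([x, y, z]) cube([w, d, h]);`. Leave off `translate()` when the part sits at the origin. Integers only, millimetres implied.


translate([466, 120, 0]) cube([28, 24, 416]);
translate([914, 120, 0]) cube([28, 24, 416]);
translate([494, 120, 0]) cube([420, 24, 28]);
translate([494, 120, 388]) cube([420, 24, 28]);


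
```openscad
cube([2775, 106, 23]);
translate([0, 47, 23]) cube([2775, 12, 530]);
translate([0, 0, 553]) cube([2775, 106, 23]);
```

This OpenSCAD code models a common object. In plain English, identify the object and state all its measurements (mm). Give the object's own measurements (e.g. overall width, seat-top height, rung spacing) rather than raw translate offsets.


An I-beam lying along x, 2775 mm long. Overall section height 576 mm. Two flanges 106 mm wide (y) and 23 mm thick, one on the floor and one at the top; a web 12 mm thick runs between them, centred on the flange width.


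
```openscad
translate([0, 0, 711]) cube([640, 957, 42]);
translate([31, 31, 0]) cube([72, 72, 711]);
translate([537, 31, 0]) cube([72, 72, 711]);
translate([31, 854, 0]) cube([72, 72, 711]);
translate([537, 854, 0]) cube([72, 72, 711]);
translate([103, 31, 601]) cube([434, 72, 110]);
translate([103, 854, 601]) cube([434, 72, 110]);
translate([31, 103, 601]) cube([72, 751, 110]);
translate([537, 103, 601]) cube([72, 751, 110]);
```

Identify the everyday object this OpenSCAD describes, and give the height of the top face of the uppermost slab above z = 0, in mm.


A table. The table height is 753 mm.

A 640×957×42 slab sits at z = 711 on four 72 mm square posts — a table. The top surface is at 711 + 42 = 753 mm.


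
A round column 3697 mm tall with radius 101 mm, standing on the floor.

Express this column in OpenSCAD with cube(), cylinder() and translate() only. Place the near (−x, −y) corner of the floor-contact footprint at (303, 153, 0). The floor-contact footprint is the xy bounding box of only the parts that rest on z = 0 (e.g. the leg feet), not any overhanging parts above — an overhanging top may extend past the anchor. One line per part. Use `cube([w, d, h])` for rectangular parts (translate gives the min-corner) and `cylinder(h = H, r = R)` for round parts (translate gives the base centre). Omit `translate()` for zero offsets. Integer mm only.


translate([404, 254, 0]) cylinder(h = 3697, r = 101);


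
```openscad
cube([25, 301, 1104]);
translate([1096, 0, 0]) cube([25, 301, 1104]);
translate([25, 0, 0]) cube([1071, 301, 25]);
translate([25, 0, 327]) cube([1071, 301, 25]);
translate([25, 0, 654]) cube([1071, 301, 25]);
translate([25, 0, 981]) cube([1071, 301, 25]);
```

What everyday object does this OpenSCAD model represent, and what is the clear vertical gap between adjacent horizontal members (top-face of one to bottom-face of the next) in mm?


A bookshelf. The clear shelf gap is 302 mm.

Two tall side panels with 4 horizontal boards between them — a bookshelf. The first two shelf undersides are at z = 0 and z = 327; with shelf thickness 25, the clear gap is 327 − 0 − 25 = 302 mm.


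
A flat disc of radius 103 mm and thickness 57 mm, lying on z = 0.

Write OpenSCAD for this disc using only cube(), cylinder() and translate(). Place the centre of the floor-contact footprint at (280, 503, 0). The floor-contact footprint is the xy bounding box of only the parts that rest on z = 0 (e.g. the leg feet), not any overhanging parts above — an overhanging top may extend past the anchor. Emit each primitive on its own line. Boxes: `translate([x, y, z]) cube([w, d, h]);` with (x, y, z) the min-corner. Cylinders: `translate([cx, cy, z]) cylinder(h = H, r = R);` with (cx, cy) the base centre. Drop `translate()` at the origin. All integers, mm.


translate([280, 503, 0]) cylinder(h = 57, r = 103);


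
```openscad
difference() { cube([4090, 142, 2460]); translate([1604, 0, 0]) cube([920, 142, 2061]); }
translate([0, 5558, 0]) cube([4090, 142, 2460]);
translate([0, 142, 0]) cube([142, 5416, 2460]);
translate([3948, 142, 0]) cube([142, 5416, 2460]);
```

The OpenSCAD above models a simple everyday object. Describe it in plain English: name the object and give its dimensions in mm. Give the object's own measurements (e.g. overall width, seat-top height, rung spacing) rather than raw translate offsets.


A single room: four walls, each 2460 mm tall and 142 mm thick, enclosing an outside footprint 4090×5700 mm (x × y), no floor or roof. The front and back walls (−y and +y sides) run the full x-width; the side walls fit between their inner faces. A door opening 920 mm wide and 2061 mm tall is cut through the front wall from the floor up, its −x edge 1604 mm from the wall's −x end.


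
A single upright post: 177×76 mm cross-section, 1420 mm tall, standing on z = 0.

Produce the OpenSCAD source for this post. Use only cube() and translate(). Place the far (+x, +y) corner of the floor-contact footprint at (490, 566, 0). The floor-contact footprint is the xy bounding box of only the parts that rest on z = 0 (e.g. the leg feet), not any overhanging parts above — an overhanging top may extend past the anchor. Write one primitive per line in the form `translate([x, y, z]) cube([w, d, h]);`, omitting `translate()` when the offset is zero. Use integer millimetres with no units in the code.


translate([313, 490, 0]) cube([177, 76, 1420]);


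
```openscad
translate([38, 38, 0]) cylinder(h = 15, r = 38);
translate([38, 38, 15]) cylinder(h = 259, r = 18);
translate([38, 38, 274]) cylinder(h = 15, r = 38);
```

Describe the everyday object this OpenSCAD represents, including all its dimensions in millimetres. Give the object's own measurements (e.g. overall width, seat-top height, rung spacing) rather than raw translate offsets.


A spool: two coaxial disc flanges of radius 38 mm and thickness 15 mm, joined by a core cylinder of radius 18 mm and height 259 mm. The lower flange rests on z = 0 and the three cylinders share a vertical axis.


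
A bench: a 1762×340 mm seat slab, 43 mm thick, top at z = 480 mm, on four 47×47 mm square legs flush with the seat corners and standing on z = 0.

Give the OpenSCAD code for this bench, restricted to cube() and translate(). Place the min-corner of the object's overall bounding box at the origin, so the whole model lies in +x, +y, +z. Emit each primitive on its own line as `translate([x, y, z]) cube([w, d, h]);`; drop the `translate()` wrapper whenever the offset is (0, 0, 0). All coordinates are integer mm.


translate([0, 0, 437]) cube([1762, 340, 43]);
cube([47, 47, 437]);
translate([0, 293, 0]) cube([47, 47, 437]);
translate([1715, 0, 0]) cube([47, 47, 437]);
translate([1715, 293, 0]) cube([47, 47, 437]);


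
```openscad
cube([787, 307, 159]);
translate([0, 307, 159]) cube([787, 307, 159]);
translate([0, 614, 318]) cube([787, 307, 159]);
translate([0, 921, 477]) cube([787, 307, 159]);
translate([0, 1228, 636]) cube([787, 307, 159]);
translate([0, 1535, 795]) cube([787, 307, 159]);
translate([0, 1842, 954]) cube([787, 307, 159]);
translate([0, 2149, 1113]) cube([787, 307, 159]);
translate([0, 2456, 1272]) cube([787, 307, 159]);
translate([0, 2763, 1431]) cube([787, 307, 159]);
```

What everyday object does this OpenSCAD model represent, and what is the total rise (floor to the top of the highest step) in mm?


A staircase. The total rise is 1590 mm.

10 identical blocks, each offset up and back from the previous — a staircase. Each step is 159 mm tall and there are 10 of them, so the total rise is 10 × 159 = 1590 mm.


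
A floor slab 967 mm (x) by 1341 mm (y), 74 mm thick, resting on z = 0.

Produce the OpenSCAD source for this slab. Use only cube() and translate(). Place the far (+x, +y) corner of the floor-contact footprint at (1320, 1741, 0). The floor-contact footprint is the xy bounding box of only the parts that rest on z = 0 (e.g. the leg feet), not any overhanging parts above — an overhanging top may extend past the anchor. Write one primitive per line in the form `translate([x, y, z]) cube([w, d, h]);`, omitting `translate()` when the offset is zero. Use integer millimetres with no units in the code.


translate([353, 400, 0]) cube([967, 1341, 74]);


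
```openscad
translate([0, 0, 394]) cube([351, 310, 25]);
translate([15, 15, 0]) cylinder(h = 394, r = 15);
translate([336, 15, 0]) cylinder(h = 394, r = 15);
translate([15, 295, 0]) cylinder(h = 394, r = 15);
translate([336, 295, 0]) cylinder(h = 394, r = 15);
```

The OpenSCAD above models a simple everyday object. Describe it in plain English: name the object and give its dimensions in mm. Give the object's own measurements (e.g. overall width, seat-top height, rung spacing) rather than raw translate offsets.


A simple wooden stool: a rectangular seat 351 mm (x) by 310 mm (y), 25 mm thick, top face at z = 419 mm, on four round legs, each 30 mm in diameter. The legs rest on z = 0, each leg's axis is inset half a diameter from the nearest pair of seat edges (so the leg's bounding box is flush with the corner).


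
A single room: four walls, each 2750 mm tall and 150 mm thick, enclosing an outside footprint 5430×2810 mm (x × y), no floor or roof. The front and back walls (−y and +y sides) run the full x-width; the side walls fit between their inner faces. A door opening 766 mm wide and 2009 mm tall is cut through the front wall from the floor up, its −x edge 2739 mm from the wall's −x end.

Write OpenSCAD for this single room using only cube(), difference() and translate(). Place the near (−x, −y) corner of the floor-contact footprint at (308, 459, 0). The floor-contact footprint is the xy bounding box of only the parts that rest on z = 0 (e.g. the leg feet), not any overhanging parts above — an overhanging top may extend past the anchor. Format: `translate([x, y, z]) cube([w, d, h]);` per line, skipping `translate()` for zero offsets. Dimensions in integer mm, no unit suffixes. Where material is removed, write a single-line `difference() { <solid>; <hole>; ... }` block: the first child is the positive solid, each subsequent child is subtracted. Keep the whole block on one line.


difference() { translate([308, 459, 0]) cube([5430, 150, 2750]); translate([3047, 459, 0]) cube([766, 150, 2009]); }
translate([308, 3119, 0]) cube([5430, 150, 2750]);
translate([308, 609, 0]) cube([150, 2510, 2750]);
translate([5588, 609, 0]) cube([150, 2510, 2750]);


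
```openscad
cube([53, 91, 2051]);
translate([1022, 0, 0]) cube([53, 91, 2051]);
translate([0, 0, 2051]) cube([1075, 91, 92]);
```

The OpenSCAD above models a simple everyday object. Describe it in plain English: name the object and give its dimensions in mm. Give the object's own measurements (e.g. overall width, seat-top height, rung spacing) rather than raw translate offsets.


A door frame. The clear opening is 969 mm wide and 2051 mm high. Two 53 mm wide jambs, 91 mm deep, stand either side of the opening from the floor to the top of the opening. A 92 mm thick head sits across the top of both jambs, spanning the full outside width of the frame.


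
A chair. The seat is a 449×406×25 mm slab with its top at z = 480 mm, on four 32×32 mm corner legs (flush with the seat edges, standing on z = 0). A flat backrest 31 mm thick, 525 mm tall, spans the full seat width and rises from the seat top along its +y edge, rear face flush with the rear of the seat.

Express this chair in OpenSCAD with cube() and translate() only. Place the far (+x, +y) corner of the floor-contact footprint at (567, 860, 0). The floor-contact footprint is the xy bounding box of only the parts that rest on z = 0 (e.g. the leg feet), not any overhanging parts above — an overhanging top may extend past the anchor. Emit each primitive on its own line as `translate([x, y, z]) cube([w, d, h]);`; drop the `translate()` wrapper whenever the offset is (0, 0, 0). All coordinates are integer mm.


translate([118, 454, 455]) cube([449, 406, 25]);
translate([118, 454, 0]) cube([32, 32, 455]);
translate([535, 454, 0]) cube([32, 32, 455]);
translate([118, 828, 0]) cube([32, 32, 455]);
translate([535, 828, 0]) cube([32, 32, 455]);
translate([118, 829, 480]) cube([449, 31, 525]);


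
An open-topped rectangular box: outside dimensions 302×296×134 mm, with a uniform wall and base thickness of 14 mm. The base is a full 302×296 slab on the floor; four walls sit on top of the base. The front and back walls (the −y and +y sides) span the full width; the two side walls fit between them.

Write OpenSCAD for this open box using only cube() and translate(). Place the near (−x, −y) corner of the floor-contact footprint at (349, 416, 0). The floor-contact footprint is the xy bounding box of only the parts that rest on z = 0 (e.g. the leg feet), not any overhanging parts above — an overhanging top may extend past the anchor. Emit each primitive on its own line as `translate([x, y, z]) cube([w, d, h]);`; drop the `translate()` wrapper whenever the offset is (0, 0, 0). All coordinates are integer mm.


translate([349, 416, 0]) cube([302, 296, 14]);
translate([349, 416, 14]) cube([302, 14, 120]);
translate([349, 698, 14]) cube([302, 14, 120]);
translate([349, 430, 14]) cube([14, 268, 120]);
translate([637, 430, 14]) cube([14, 268, 120]);


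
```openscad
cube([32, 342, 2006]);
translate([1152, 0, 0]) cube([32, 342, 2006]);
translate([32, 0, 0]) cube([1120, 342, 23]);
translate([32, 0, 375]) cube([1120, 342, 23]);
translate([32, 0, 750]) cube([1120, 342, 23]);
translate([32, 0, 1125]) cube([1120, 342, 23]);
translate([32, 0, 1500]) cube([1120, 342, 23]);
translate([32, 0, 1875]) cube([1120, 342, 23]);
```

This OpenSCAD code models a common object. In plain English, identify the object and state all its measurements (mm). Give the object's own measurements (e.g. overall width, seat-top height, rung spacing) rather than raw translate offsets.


An open bookshelf. Two side panels, each 32 mm thick, 342 mm deep and 2006 mm tall, stand 1184 mm apart (outside-to-outside). Between them sit 6 shelves, each 23 mm thick and 342 mm deep, spanning the full gap between the sides. The bottom shelf rests on the floor (its underside at z = 0) and the clear gap between one shelf's top and the next shelf's underside is 352 mm.


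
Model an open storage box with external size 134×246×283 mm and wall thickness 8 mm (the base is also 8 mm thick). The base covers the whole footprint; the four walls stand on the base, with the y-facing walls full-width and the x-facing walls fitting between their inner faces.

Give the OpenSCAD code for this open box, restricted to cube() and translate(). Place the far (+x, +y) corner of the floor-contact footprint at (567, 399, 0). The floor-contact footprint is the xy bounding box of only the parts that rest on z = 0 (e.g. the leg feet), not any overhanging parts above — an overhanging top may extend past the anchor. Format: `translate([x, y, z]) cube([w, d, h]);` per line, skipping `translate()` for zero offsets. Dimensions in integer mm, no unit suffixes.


translate([433, 153, 0]) cube([134, 246, 8]);
translate([433, 153, 8]) cube([134, 8, 275]);
translate([433, 391, 8]) cube([134, 8, 275]);
translate([433, 161, 8]) cube([8, 230, 275]);
translate([559, 161, 8]) cube([8, 230, 275]);
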